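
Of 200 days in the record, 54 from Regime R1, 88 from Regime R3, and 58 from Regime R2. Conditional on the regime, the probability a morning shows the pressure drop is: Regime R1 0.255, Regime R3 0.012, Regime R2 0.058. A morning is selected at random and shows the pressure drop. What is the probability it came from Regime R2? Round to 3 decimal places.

Prior × likelihood for each hypothesis:
  Regime R1: 0.27 × 0.255 = 0.06885
  Regime R3: 0.44 × 0.012 = 0.00528
  Regime R2: 0.29 × 0.058 = 0.01682
Sum = 0.09095.
P(Regime R2 | evidence) = 0.01682 / 0.09095 ≈ 0.185.

0.185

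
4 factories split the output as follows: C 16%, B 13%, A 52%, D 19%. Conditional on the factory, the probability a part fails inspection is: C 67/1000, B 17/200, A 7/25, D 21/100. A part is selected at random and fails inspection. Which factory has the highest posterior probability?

By Bayes' rule, posterior ∝ prior × likelihood:
  C: 0.16 × 0.067 = 0.01072
  B: 0.13 × 0.085 = 0.01105
  A: 0.52 × 0.28 = 0.1456
  D: 0.19 × 0.21 = 0.0399
Sum = 0.20727.
Largest term belongs to A, so A is most probable.

A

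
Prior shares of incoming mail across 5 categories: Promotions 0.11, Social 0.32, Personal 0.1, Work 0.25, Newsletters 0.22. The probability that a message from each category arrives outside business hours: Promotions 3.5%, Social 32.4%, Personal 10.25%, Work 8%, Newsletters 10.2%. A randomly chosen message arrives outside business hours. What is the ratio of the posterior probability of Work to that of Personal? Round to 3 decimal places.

Compute prior × likelihood for every hypothesis:
  Promotions: 0.11 × 0.035 = 0.00385
  Social: 0.32 × 0.324 = 0.10368
  Personal: 0.1 × 0.1025 = 0.01025
  Work: 0.25 × 0.08 = 0.02
  Newsletters: 0.22 × 0.102 = 0.02244
Sum = 0.16022.
The ratio is 0.02 / 0.01025 (the normalizer cancels) = 1.951.

1.951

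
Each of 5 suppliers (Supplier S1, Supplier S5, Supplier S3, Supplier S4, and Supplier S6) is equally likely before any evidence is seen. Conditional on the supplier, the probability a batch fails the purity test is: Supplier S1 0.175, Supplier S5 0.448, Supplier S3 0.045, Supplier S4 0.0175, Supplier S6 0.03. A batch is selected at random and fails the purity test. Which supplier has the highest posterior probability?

Supplier S5

With a uniform prior (1/5 each), posterior ∝ likelihood:
  Supplier S1: 0.175
  Supplier S5: 0.448
  Supplier S3: 0.045
  Supplier S4: 0.0175
  Supplier S6: 0.03
Sum = 0.7155.
Largest term belongs to Supplier S5, so Supplier S5 is most probable.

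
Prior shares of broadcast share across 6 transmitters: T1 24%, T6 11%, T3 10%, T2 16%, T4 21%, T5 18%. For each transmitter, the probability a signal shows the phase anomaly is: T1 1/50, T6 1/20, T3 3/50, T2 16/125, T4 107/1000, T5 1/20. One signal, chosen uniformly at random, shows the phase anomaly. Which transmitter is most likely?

Prior × likelihood for each hypothesis:
  T1: 0.24 × 0.02 = 0.0048
  T6: 0.11 × 0.05 = 0.0055
  T3: 0.1 × 0.06 = 0.006
  T2: 0.16 × 0.128 = 0.02048
  T4: 0.21 × 0.107 = 0.02247
  T5: 0.18 × 0.05 = 0.009
Sum = 0.06825.
Largest term belongs to T4, so T4 is most probable.

T4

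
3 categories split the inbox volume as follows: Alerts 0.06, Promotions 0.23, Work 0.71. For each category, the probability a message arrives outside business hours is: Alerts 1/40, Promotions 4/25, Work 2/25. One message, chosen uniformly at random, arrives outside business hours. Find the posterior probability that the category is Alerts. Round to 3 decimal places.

0.016

Unnormalized posteriors (prior × likelihood):
  Alerts: 0.06 × 0.025 = 0.0015
  Promotions: 0.23 × 0.16 = 0.0368
  Work: 0.71 × 0.08 = 0.0568
Normalizing constant = 0.0951.
P(Alerts | evidence) = 0.0015 / 0.0951 ≈ 0.016.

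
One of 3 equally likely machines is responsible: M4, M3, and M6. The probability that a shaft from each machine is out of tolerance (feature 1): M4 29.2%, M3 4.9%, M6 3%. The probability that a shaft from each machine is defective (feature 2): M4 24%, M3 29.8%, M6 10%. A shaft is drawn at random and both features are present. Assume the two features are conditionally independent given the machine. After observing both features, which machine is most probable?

Since the prior is uniform, the posterior is proportional to the likelihood:
  M4: 0.292 × 0.24 = 0.07008
  M3: 0.049 × 0.298 = 0.014602
  M6: 0.03 × 0.1 = 0.003
Total = 0.087682.
Largest term belongs to M4, so M4 is most probable.

M4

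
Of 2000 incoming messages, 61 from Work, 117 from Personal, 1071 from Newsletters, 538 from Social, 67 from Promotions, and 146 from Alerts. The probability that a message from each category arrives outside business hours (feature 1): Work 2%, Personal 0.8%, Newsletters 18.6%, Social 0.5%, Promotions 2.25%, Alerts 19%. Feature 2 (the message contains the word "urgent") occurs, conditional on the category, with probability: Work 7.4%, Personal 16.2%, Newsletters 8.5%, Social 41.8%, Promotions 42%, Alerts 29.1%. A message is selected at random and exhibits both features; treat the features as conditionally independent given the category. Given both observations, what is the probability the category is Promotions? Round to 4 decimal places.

0.0234

Prior × likelihood for each hypothesis:
  Work: 0.0305 × 0.02 × 0.074 = 0.00004514
  Personal: 0.0585 × 0.008 × 0.162 = 0.000075816
  Newsletters: 0.5355 × 0.186 × 0.085 = 0.008466255
  Social: 0.269 × 0.005 × 0.418 = 0.00056221
  Promotions: 0.0335 × 0.0225 × 0.42 = 0.000316575
  Alerts: 0.073 × 0.19 × 0.291 = 0.00403617
Total = 0.013502166.
P(Promotions | evidence) = 0.000316575 / 0.013502166 ≈ 0.0234.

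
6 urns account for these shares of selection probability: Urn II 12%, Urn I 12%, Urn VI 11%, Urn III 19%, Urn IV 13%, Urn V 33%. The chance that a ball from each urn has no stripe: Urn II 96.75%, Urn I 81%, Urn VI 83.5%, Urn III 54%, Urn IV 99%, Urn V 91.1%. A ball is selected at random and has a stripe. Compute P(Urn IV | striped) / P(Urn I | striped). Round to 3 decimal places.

Taking complements, P(striped | each) = Urn II 0.0325, Urn I 0.19, Urn VI 0.165, Urn III 0.46, Urn IV 0.01, Urn V 0.089.
Unnormalized posteriors (prior × likelihood):
  Urn II: 0.12 × 0.0325 = 0.0039
  Urn I: 0.12 × 0.19 = 0.0228
  Urn VI: 0.11 × 0.165 = 0.01815
  Urn III: 0.19 × 0.46 = 0.0874
  Urn IV: 0.13 × 0.01 = 0.0013
  Urn V: 0.33 × 0.089 = 0.02937
Sum = 0.16292.
The ratio is 0.0013 / 0.0228 (the normalizer cancels) = 0.057.

0.057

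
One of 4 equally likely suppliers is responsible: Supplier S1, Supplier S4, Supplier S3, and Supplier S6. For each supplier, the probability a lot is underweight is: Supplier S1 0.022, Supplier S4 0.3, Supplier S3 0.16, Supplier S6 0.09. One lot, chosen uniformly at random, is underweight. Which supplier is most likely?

Since the prior is uniform, the posterior is proportional to the likelihood:
  Supplier S1: 0.022
  Supplier S4: 0.3
  Supplier S3: 0.16
  Supplier S6: 0.09
Sum = 0.572.
Largest term belongs to Supplier S4, so Supplier S4 is most probable.

Supplier S4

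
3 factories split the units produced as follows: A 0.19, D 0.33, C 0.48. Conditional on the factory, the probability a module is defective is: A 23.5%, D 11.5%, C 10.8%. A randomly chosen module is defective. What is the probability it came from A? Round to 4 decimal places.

0.3321

By Bayes' rule, posterior ∝ prior × likelihood:
  A: 0.19 × 0.235 = 0.04465
  D: 0.33 × 0.115 = 0.03795
  C: 0.48 × 0.108 = 0.05184
Total = 0.13444.
P(A | evidence) = 0.04465 / 0.13444 ≈ 0.3321.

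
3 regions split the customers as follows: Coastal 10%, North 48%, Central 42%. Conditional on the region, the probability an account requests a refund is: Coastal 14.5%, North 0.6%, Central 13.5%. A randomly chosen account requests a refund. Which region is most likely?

Unnormalized posteriors (prior × likelihood):
  Coastal: 0.1 × 0.145 = 0.0145
  North: 0.48 × 0.006 = 0.00288
  Central: 0.42 × 0.135 = 0.0567
Sum = 0.07408.
Largest term belongs to Central, so Central is most probable.

Central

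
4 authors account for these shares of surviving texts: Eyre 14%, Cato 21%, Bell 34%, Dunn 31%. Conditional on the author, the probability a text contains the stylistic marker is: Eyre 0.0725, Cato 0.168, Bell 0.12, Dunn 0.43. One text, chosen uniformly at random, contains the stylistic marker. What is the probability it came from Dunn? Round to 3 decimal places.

0.607

Prior × likelihood for each hypothesis:
  Eyre: 0.14 × 0.0725 = 0.01015
  Cato: 0.21 × 0.168 = 0.03528
  Bell: 0.34 × 0.12 = 0.0408
  Dunn: 0.31 × 0.43 = 0.1333
Total = 0.21953.
P(Dunn | evidence) = 0.1333 / 0.21953 ≈ 0.607.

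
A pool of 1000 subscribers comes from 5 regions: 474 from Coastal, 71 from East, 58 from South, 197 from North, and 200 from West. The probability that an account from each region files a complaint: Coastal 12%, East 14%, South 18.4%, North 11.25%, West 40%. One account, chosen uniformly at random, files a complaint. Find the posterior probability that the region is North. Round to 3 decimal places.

Compute prior × likelihood for every hypothesis:
  Coastal: 0.474 × 0.12 = 0.05688
  East: 0.071 × 0.14 = 0.00994
  South: 0.058 × 0.184 = 0.010672
  North: 0.197 × 0.1125 = 0.0221625
  West: 0.2 × 0.4 = 0.08
Sum = 0.1796545.
P(North | evidence) = 0.0221625 / 0.1796545 ≈ 0.123.

0.123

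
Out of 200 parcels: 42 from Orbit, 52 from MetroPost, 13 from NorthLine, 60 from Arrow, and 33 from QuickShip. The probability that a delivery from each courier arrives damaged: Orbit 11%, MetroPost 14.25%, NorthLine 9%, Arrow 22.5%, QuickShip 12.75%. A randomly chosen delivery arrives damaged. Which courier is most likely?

Compute prior × likelihood for every hypothesis:
  Orbit: 0.21 × 0.11 = 0.0231
  MetroPost: 0.26 × 0.1425 = 0.03705
  NorthLine: 0.065 × 0.09 = 0.00585
  Arrow: 0.3 × 0.225 = 0.0675
  QuickShip: 0.165 × 0.1275 = 0.0210375
Sum = 0.1545375.
Largest term belongs to Arrow, so Arrow is most probable.

Arrow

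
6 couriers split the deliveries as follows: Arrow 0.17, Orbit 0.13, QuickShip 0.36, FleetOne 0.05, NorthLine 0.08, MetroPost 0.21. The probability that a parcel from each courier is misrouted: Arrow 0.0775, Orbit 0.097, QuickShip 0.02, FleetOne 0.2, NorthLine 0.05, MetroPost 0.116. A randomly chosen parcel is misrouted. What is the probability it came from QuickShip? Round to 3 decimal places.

Prior × likelihood for each hypothesis:
  Arrow: 0.17 × 0.0775 = 0.013175
  Orbit: 0.13 × 0.097 = 0.01261
  QuickShip: 0.36 × 0.02 = 0.0072
  FleetOne: 0.05 × 0.2 = 0.01
  NorthLine: 0.08 × 0.05 = 0.004
  MetroPost: 0.21 × 0.116 = 0.02436
Total = 0.071345.
P(QuickShip | evidence) = 0.0072 / 0.071345 ≈ 0.101.

0.101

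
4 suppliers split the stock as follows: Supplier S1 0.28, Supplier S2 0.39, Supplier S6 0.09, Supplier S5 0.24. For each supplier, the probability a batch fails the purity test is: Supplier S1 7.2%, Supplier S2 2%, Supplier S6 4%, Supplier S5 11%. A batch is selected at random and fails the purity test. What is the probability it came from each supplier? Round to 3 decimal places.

Supplier S1 0.348, Supplier S2 0.135, Supplier S6 0.062, Supplier S5 0.455

By Bayes' rule, posterior ∝ prior × likelihood:
  Supplier S1: 0.28 × 0.072 = 0.02016
  Supplier S2: 0.39 × 0.02 = 0.0078
  Supplier S6: 0.09 × 0.04 = 0.0036
  Supplier S5: 0.24 × 0.11 = 0.0264
Total = 0.05796.
P(Supplier S1 | off-spec) = 0.02016/0.05796 ≈ 0.348
P(Supplier S2 | off-spec) = 0.0078/0.05796 ≈ 0.135
P(Supplier S6 | off-spec) = 0.0036/0.05796 ≈ 0.062
P(Supplier S5 | off-spec) = 0.0264/0.05796 ≈ 0.455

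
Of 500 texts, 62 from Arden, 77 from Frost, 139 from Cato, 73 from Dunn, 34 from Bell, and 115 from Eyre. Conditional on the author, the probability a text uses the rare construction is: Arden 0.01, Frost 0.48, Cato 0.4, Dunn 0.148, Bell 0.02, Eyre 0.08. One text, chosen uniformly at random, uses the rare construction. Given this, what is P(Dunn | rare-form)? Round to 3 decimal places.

By Bayes' rule, posterior ∝ prior × likelihood:
  Arden: 0.124 × 0.01 = 0.00124
  Frost: 0.154 × 0.48 = 0.07392
  Cato: 0.278 × 0.4 = 0.1112
  Dunn: 0.146 × 0.148 = 0.021608
  Bell: 0.068 × 0.02 = 0.00136
  Eyre: 0.23 × 0.08 = 0.0184
Sum = 0.227728.
P(Dunn | evidence) = 0.021608 / 0.227728 ≈ 0.095.

0.095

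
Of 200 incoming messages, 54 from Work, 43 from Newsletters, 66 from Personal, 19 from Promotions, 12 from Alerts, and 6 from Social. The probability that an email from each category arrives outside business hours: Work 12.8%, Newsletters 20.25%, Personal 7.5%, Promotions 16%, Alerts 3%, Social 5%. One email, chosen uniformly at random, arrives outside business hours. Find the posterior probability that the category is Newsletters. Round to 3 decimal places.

By Bayes' rule, posterior ∝ prior × likelihood:
  Work: 0.27 × 0.128 = 0.03456
  Newsletters: 0.215 × 0.2025 = 0.0435375
  Personal: 0.33 × 0.075 = 0.02475
  Promotions: 0.095 × 0.16 = 0.0152
  Alerts: 0.06 × 0.03 = 0.0018
  Social: 0.03 × 0.05 = 0.0015
Total = 0.1213475.
P(Newsletters | evidence) = 0.0435375 / 0.1213475 ≈ 0.359.

0.359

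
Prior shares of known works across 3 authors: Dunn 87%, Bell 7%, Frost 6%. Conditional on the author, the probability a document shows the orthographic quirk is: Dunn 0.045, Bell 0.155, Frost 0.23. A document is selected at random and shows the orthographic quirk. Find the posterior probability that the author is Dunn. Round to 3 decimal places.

Unnormalized posteriors (prior × likelihood):
  Dunn: 0.87 × 0.045 = 0.03915
  Bell: 0.07 × 0.155 = 0.01085
  Frost: 0.06 × 0.23 = 0.0138
Normalizing constant = 0.0638.
P(Dunn | evidence) = 0.03915 / 0.0638 ≈ 0.614.

0.614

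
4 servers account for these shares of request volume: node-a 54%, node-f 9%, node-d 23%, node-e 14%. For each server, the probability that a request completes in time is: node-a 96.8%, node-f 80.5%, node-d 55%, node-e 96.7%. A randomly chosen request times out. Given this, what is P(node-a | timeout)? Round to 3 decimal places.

0.121

Taking complements, P(timeout | each) = node-a 0.032, node-f 0.195, node-d 0.45, node-e 0.033.
Prior × likelihood for each hypothesis:
  node-a: 0.54 × 0.032 = 0.01728
  node-f: 0.09 × 0.195 = 0.01755
  node-d: 0.23 × 0.45 = 0.1035
  node-e: 0.14 × 0.033 = 0.00462
Sum = 0.14295.
P(node-a | evidence) = 0.01728 / 0.14295 ≈ 0.121.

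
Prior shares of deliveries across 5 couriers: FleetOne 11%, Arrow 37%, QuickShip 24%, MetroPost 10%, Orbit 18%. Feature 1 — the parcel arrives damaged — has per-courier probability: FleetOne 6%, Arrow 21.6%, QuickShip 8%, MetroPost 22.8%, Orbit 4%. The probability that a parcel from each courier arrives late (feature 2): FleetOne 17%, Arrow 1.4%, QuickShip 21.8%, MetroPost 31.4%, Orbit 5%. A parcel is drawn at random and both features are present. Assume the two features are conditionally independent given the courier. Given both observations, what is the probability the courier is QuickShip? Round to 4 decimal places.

0.3001

Compute prior × likelihood for every hypothesis:
  FleetOne: 0.11 × 0.06 × 0.17 = 0.001122
  Arrow: 0.37 × 0.216 × 0.014 = 0.00111888
  QuickShip: 0.24 × 0.08 × 0.218 = 0.0041856
  MetroPost: 0.1 × 0.228 × 0.314 = 0.0071592
  Orbit: 0.18 × 0.04 × 0.05 = 0.00036
Normalizing constant = 0.01394568.
P(QuickShip | evidence) = 0.0041856 / 0.01394568 ≈ 0.3001.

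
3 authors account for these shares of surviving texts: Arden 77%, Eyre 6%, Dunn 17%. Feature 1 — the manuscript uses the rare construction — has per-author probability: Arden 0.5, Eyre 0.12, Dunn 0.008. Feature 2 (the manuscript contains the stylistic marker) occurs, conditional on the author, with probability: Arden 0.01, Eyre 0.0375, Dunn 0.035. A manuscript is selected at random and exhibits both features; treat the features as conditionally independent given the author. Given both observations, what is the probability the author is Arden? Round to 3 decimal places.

0.924

Compute prior × likelihood for every hypothesis:
  Arden: 0.77 × 0.5 × 0.01 = 0.00385
  Eyre: 0.06 × 0.12 × 0.0375 = 0.00027
  Dunn: 0.17 × 0.008 × 0.035 = 0.0000476
Normalizing constant = 0.0041676.
P(Arden | evidence) = 0.00385 / 0.0041676 ≈ 0.924.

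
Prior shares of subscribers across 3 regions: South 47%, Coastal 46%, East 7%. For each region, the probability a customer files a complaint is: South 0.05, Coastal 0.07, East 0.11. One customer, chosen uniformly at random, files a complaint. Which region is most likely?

Coastal

By Bayes' rule, posterior ∝ prior × likelihood:
  South: 0.47 × 0.05 = 0.0235
  Coastal: 0.46 × 0.07 = 0.0322
  East: 0.07 × 0.11 = 0.0077
Sum = 0.0634.
Largest term belongs to Coastal, so Coastal is most probable.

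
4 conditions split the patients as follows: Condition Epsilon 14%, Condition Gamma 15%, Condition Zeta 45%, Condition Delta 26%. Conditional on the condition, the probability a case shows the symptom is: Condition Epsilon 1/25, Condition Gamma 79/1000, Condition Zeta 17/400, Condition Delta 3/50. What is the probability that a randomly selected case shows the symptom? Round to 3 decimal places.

Prior × likelihood for each hypothesis:
  Condition Epsilon: 0.14 × 0.04 = 0.0056
  Condition Gamma: 0.15 × 0.079 = 0.01185
  Condition Zeta: 0.45 × 0.0425 = 0.019125
  Condition Delta: 0.26 × 0.06 = 0.0156
P(symptomatic) = 0.0056 + 0.01185 + 0.019125 + 0.0156 = 0.052175 → 0.052.

0.052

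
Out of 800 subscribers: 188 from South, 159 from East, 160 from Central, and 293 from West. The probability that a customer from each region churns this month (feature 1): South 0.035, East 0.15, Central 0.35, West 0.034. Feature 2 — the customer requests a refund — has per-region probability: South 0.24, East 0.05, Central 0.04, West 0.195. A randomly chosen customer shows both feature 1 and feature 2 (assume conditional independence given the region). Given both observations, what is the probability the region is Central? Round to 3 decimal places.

0.322

Unnormalized posteriors (prior × likelihood):
  South: 0.235 × 0.035 × 0.24 = 0.001974
  East: 0.19875 × 0.15 × 0.05 = 0.001490625
  Central: 0.2 × 0.35 × 0.04 = 0.0028
  West: 0.36625 × 0.034 × 0.195 = 0.0024282375
Total = 0.0086928625.
P(Central | evidence) = 0.0028 / 0.0086928625 ≈ 0.322.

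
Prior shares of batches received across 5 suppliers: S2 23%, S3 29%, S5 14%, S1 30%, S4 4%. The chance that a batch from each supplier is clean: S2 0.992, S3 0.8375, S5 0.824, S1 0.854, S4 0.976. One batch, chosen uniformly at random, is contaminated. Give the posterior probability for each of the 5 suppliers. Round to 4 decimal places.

S2 0.0155, S3 0.3981, S5 0.2082, S1 0.3700, S4 0.0081

Taking complements, P(contaminated | each) = S2 0.008, S3 0.1625, S5 0.176, S1 0.146, S4 0.024.
Prior × likelihood for each hypothesis:
  S2: 0.23 × 0.008 = 0.00184
  S3: 0.29 × 0.1625 = 0.047125
  S5: 0.14 × 0.176 = 0.02464
  S1: 0.3 × 0.146 = 0.0438
  S4: 0.04 × 0.024 = 0.00096
Normalizing constant = 0.118365.
P(S2 | contaminated) = 0.00184/0.118365 ≈ 0.0155
P(S3 | contaminated) = 0.047125/0.118365 ≈ 0.3981
P(S5 | contaminated) = 0.02464/0.118365 ≈ 0.2082
P(S1 | contaminated) = 0.0438/0.118365 ≈ 0.3700
P(S4 | contaminated) = 0.00096/0.118365 ≈ 0.0081
(Check: 0.0155+0.3981+0.2082+0.3700+0.0081 = 0.9999.)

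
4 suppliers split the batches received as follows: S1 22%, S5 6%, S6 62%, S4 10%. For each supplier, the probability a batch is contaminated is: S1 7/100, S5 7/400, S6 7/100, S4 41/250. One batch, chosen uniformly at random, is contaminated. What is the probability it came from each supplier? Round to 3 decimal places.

Unnormalized posteriors (prior × likelihood):
  S1: 0.22 × 0.07 = 0.0154
  S5: 0.06 × 0.0175 = 0.00105
  S6: 0.62 × 0.07 = 0.0434
  S4: 0.1 × 0.164 = 0.0164
Sum = 0.07625.
P(S1 | contaminated) = 0.0154/0.07625 ≈ 0.202
P(S5 | contaminated) = 0.00105/0.07625 ≈ 0.014
P(S6 | contaminated) = 0.0434/0.07625 ≈ 0.569
P(S4 | contaminated) = 0.0164/0.07625 ≈ 0.215

S1 0.202, S5 0.014, S6 0.569, S4 0.215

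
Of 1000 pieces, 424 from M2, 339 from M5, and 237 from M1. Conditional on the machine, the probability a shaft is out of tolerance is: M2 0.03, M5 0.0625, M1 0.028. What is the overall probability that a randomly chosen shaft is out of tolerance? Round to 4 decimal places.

0.0405

Unnormalized posteriors (prior × likelihood):
  M2: 0.424 × 0.03 = 0.01272
  M5: 0.339 × 0.0625 = 0.0211875
  M1: 0.237 × 0.028 = 0.006636
P(oversize) = 0.01272 + 0.0211875 + 0.006636 = 0.0405435 → 0.0405.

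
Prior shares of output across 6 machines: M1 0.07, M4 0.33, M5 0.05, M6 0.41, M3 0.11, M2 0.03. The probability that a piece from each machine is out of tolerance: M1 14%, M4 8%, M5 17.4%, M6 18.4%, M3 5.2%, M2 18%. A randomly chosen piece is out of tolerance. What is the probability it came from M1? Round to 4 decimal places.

0.0745

Compute prior × likelihood for every hypothesis:
  M1: 0.07 × 0.14 = 0.0098
  M4: 0.33 × 0.08 = 0.0264
  M5: 0.05 × 0.174 = 0.0087
  M6: 0.41 × 0.184 = 0.07544
  M3: 0.11 × 0.052 = 0.00572
  M2: 0.03 × 0.18 = 0.0054
Sum = 0.13146.
P(M1 | evidence) = 0.0098 / 0.13146 ≈ 0.0745.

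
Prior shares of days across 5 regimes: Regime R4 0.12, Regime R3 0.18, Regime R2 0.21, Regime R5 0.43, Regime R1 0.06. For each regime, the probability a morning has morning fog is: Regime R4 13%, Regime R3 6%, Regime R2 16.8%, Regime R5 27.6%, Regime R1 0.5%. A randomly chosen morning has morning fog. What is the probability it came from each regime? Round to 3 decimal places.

Regime R4 0.086, Regime R3 0.060, Regime R2 0.195, Regime R5 0.657, Regime R1 0.002

By Bayes' rule, posterior ∝ prior × likelihood:
  Regime R4: 0.12 × 0.13 = 0.0156
  Regime R3: 0.18 × 0.06 = 0.0108
  Regime R2: 0.21 × 0.168 = 0.03528
  Regime R5: 0.43 × 0.276 = 0.11868
  Regime R1: 0.06 × 0.005 = 0.0003
Normalizing constant = 0.18066.
P(Regime R4 | fog) = 0.0156/0.18066 ≈ 0.086
P(Regime R3 | fog) = 0.0108/0.18066 ≈ 0.060
P(Regime R2 | fog) = 0.03528/0.18066 ≈ 0.195
P(Regime R5 | fog) = 0.11868/0.18066 ≈ 0.657
P(Regime R1 | fog) = 0.0003/0.18066 ≈ 0.002
(Check: 0.086+0.060+0.195+0.657+0.002 = 1.000.)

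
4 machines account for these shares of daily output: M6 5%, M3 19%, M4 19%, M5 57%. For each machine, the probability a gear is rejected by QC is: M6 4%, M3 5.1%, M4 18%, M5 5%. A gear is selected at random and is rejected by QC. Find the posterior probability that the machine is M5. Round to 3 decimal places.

0.383

Compute prior × likelihood for every hypothesis:
  M6: 0.05 × 0.04 = 0.002
  M3: 0.19 × 0.051 = 0.00969
  M4: 0.19 × 0.18 = 0.0342
  M5: 0.57 × 0.05 = 0.0285
Sum = 0.07439.
P(M5 | evidence) = 0.0285 / 0.07439 ≈ 0.383.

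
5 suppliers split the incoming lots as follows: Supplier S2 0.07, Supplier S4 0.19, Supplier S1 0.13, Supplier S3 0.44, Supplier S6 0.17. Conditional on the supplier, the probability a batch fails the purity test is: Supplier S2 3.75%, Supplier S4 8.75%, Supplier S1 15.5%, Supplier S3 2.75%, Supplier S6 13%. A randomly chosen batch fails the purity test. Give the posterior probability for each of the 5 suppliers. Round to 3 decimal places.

Prior × likelihood for each hypothesis:
  Supplier S2: 0.07 × 0.0375 = 0.002625
  Supplier S4: 0.19 × 0.0875 = 0.016625
  Supplier S1: 0.13 × 0.155 = 0.02015
  Supplier S3: 0.44 × 0.0275 = 0.0121
  Supplier S6: 0.17 × 0.13 = 0.0221
Total = 0.0736.
P(Supplier S2 | off-spec) = 0.002625/0.0736 ≈ 0.036
P(Supplier S4 | off-spec) = 0.016625/0.0736 ≈ 0.226
P(Supplier S1 | off-spec) = 0.02015/0.0736 ≈ 0.274
P(Supplier S3 | off-spec) = 0.0121/0.0736 ≈ 0.164
P(Supplier S6 | off-spec) = 0.0221/0.0736 ≈ 0.300

Supplier S2 0.036, Supplier S4 0.226, Supplier S1 0.274, Supplier S3 0.164, Supplier S6 0.300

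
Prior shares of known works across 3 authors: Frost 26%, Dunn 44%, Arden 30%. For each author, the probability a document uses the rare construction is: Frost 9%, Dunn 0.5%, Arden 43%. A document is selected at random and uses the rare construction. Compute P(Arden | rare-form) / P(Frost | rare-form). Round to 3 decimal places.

Compute prior × likelihood for every hypothesis:
  Frost: 0.26 × 0.09 = 0.0234
  Dunn: 0.44 × 0.005 = 0.0022
  Arden: 0.3 × 0.43 = 0.129
Normalizing constant = 0.1546.
The ratio is 0.129 / 0.0234 (the normalizer cancels) = 5.513.

5.513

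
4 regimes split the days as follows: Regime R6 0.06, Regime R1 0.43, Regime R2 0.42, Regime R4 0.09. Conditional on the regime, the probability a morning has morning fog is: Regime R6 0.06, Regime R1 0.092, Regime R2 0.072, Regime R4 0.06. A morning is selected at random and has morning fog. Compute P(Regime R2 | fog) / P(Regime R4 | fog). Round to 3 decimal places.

Compute prior × likelihood for every hypothesis:
  Regime R6: 0.06 × 0.06 = 0.0036
  Regime R1: 0.43 × 0.092 = 0.03956
  Regime R2: 0.42 × 0.072 = 0.03024
  Regime R4: 0.09 × 0.06 = 0.0054
Sum = 0.0788.
The ratio is 0.03024 / 0.0054 (the normalizer cancels) = 5.600.

5.600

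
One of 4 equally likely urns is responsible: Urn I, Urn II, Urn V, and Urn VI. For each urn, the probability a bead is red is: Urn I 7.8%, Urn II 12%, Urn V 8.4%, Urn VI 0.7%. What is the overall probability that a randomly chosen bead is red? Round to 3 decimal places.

0.072

With a uniform prior (1/4 each), posterior ∝ likelihood:
  Urn I: 0.078
  Urn II: 0.12
  Urn V: 0.084
  Urn VI: 0.007
P(red) = (1/4) × (0.078 + 0.12 + 0.084 + 0.007) = 0.289/4 ≈ 0.072.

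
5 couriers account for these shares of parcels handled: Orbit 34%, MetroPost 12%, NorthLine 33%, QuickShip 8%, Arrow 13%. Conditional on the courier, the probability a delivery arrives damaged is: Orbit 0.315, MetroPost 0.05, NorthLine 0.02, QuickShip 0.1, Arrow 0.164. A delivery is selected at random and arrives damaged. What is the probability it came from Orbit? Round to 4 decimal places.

Compute prior × likelihood for every hypothesis:
  Orbit: 0.34 × 0.315 = 0.1071
  MetroPost: 0.12 × 0.05 = 0.006
  NorthLine: 0.33 × 0.02 = 0.0066
  QuickShip: 0.08 × 0.1 = 0.008
  Arrow: 0.13 × 0.164 = 0.02132
Normalizing constant = 0.14902.
P(Orbit | evidence) = 0.1071 / 0.14902 ≈ 0.7187.

0.7187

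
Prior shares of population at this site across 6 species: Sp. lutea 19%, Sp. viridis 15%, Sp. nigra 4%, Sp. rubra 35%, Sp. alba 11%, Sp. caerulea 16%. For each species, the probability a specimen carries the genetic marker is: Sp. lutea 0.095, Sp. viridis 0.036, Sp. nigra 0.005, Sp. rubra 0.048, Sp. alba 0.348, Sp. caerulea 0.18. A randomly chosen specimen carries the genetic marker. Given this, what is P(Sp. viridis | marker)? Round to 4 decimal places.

0.0502

By Bayes' rule, posterior ∝ prior × likelihood:
  Sp. lutea: 0.19 × 0.095 = 0.01805
  Sp. viridis: 0.15 × 0.036 = 0.0054
  Sp. nigra: 0.04 × 0.005 = 0.0002
  Sp. rubra: 0.35 × 0.048 = 0.0168
  Sp. alba: 0.11 × 0.348 = 0.03828
  Sp. caerulea: 0.16 × 0.18 = 0.0288
Sum = 0.10753.
P(Sp. viridis | evidence) = 0.0054 / 0.10753 ≈ 0.0502.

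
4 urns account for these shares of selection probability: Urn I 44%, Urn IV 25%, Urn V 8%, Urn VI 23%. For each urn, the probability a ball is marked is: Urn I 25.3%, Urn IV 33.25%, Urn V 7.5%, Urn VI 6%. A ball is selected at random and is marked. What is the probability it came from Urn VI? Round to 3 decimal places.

0.064

Unnormalized posteriors (prior × likelihood):
  Urn I: 0.44 × 0.253 = 0.11132
  Urn IV: 0.25 × 0.3325 = 0.083125
  Urn V: 0.08 × 0.075 = 0.006
  Urn VI: 0.23 × 0.06 = 0.0138
Total = 0.214245.
P(Urn VI | evidence) = 0.0138 / 0.214245 ≈ 0.064.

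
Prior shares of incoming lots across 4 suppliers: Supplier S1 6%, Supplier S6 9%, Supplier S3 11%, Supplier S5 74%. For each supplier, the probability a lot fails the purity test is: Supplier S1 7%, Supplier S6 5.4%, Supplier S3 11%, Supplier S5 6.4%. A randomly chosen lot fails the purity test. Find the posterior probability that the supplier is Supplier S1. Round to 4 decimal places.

0.0613

By Bayes' rule, posterior ∝ prior × likelihood:
  Supplier S1: 0.06 × 0.07 = 0.0042
  Supplier S6: 0.09 × 0.054 = 0.00486
  Supplier S3: 0.11 × 0.11 = 0.0121
  Supplier S5: 0.74 × 0.064 = 0.04736
Total = 0.06852.
P(Supplier S1 | evidence) = 0.0042 / 0.06852 ≈ 0.0613.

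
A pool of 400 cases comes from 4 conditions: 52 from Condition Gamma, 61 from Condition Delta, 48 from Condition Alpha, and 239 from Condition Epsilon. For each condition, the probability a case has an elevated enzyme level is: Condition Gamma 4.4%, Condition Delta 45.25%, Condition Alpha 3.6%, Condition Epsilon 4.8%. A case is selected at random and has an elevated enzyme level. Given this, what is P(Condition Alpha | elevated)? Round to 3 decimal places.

By Bayes' rule, posterior ∝ prior × likelihood:
  Condition Gamma: 0.13 × 0.044 = 0.00572
  Condition Delta: 0.1525 × 0.4525 = 0.06900625
  Condition Alpha: 0.12 × 0.036 = 0.00432
  Condition Epsilon: 0.5975 × 0.048 = 0.02868
Sum = 0.10772625.
P(Condition Alpha | evidence) = 0.00432 / 0.10772625 ≈ 0.040.

0.040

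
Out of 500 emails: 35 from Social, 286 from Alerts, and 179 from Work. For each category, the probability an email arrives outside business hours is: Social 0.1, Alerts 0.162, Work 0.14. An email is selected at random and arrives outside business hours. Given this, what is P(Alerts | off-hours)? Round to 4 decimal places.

Prior × likelihood for each hypothesis:
  Social: 0.07 × 0.1 = 0.007
  Alerts: 0.572 × 0.162 = 0.092664
  Work: 0.358 × 0.14 = 0.05012
Normalizing constant = 0.149784.
P(Alerts | evidence) = 0.092664 / 0.149784 ≈ 0.6187.

0.6187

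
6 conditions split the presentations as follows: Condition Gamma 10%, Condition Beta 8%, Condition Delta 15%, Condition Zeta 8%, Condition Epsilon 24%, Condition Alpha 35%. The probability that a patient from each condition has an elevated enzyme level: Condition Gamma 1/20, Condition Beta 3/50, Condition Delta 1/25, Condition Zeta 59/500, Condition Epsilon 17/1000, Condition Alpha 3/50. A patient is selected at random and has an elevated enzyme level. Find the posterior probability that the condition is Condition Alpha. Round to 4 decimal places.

Prior × likelihood for each hypothesis:
  Condition Gamma: 0.1 × 0.05 = 0.005
  Condition Beta: 0.08 × 0.06 = 0.0048
  Condition Delta: 0.15 × 0.04 = 0.006
  Condition Zeta: 0.08 × 0.118 = 0.00944
  Condition Epsilon: 0.24 × 0.017 = 0.00408
  Condition Alpha: 0.35 × 0.06 = 0.021
Sum = 0.05032.
P(Condition Alpha | evidence) = 0.021 / 0.05032 ≈ 0.4173.

0.4173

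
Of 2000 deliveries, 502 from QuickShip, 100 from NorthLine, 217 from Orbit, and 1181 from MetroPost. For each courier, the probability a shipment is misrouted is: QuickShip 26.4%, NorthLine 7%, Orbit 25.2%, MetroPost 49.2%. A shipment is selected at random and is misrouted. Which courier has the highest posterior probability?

MetroPost

Prior × likelihood for each hypothesis:
  QuickShip: 0.251 × 0.264 = 0.066264
  NorthLine: 0.05 × 0.07 = 0.0035
  Orbit: 0.1085 × 0.252 = 0.027342
  MetroPost: 0.5905 × 0.492 = 0.290526
Normalizing constant = 0.387632.
Largest term belongs to MetroPost, so MetroPost is most probable.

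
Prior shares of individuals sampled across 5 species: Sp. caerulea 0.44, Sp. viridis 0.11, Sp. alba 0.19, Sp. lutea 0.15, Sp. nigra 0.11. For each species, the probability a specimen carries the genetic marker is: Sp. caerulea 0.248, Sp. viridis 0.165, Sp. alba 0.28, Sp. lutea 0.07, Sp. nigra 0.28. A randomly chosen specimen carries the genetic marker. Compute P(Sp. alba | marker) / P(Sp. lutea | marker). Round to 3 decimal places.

5.067

Unnormalized posteriors (prior × likelihood):
  Sp. caerulea: 0.44 × 0.248 = 0.10912
  Sp. viridis: 0.11 × 0.165 = 0.01815
  Sp. alba: 0.19 × 0.28 = 0.0532
  Sp. lutea: 0.15 × 0.07 = 0.0105
  Sp. nigra: 0.11 × 0.28 = 0.0308
Normalizing constant = 0.22177.
The ratio is 0.0532 / 0.0105 (the normalizer cancels) = 5.067.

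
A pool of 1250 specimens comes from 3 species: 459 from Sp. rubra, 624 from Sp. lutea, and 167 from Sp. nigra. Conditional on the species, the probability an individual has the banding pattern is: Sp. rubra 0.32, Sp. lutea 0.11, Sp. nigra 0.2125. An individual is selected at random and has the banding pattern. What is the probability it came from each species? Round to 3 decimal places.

Sp. rubra 0.585, Sp. lutea 0.273, Sp. nigra 0.141

Unnormalized posteriors (prior × likelihood):
  Sp. rubra: 0.3672 × 0.32 = 0.117504
  Sp. lutea: 0.4992 × 0.11 = 0.054912
  Sp. nigra: 0.1336 × 0.2125 = 0.02839
Total = 0.200806.
P(Sp. rubra | banded) = 0.117504/0.200806 ≈ 0.585
P(Sp. lutea | banded) = 0.054912/0.200806 ≈ 0.273
P(Sp. nigra | banded) = 0.02839/0.200806 ≈ 0.141
(Check: 0.585+0.273+0.141 = 0.999.)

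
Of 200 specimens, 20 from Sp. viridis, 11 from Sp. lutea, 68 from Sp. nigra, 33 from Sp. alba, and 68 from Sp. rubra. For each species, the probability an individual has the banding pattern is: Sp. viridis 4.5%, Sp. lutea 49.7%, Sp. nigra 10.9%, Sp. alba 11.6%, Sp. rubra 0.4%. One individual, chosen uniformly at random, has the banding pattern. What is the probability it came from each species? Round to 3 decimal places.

Unnormalized posteriors (prior × likelihood):
  Sp. viridis: 0.1 × 0.045 = 0.0045
  Sp. lutea: 0.055 × 0.497 = 0.027335
  Sp. nigra: 0.34 × 0.109 = 0.03706
  Sp. alba: 0.165 × 0.116 = 0.01914
  Sp. rubra: 0.34 × 0.004 = 0.00136
Normalizing constant = 0.089395.
P(Sp. viridis | banded) = 0.0045/0.089395 ≈ 0.050
P(Sp. lutea | banded) = 0.027335/0.089395 ≈ 0.306
P(Sp. nigra | banded) = 0.03706/0.089395 ≈ 0.415
P(Sp. alba | banded) = 0.01914/0.089395 ≈ 0.214
P(Sp. rubra | banded) = 0.00136/0.089395 ≈ 0.015
(Check: 0.050+0.306+0.415+0.214+0.015 = 1.000.)

Sp. viridis 0.050, Sp. lutea 0.306, Sp. nigra 0.415, Sp. alba 0.214, Sp. rubra 0.015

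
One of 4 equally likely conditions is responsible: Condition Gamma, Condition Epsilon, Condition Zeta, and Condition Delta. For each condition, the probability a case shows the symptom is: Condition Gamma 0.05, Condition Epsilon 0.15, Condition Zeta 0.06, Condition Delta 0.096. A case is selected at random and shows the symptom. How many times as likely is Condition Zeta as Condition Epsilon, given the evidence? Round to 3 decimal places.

0.400

Since the prior is uniform, the posterior is proportional to the likelihood:
  Condition Gamma: 0.05
  Condition Epsilon: 0.15
  Condition Zeta: 0.06
  Condition Delta: 0.096
Total = 0.356.
The ratio is 0.06 / 0.15 (the normalizer cancels) = 0.400.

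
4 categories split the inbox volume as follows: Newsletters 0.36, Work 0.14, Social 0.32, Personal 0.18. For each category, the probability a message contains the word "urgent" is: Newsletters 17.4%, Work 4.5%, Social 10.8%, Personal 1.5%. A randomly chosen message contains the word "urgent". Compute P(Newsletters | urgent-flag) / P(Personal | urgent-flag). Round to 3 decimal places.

Prior × likelihood for each hypothesis:
  Newsletters: 0.36 × 0.174 = 0.06264
  Work: 0.14 × 0.045 = 0.0063
  Social: 0.32 × 0.108 = 0.03456
  Personal: 0.18 × 0.015 = 0.0027
Normalizing constant = 0.1062.
The ratio is 0.06264 / 0.0027 (the normalizer cancels) = 23.200.

23.200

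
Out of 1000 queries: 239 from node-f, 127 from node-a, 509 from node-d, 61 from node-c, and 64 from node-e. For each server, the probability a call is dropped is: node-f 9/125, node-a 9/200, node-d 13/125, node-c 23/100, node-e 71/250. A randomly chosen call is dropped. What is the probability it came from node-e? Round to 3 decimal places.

Unnormalized posteriors (prior × likelihood):
  node-f: 0.239 × 0.072 = 0.017208
  node-a: 0.127 × 0.045 = 0.005715
  node-d: 0.509 × 0.104 = 0.052936
  node-c: 0.061 × 0.23 = 0.01403
  node-e: 0.064 × 0.284 = 0.018176
Normalizing constant = 0.108065.
P(node-e | evidence) = 0.018176 / 0.108065 ≈ 0.168.

0.168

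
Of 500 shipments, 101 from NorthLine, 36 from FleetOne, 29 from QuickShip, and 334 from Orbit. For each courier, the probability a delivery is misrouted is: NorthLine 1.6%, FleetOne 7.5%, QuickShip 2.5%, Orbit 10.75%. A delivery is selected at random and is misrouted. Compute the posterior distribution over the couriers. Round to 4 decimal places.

Unnormalized posteriors (prior × likelihood):
  NorthLine: 0.202 × 0.016 = 0.003232
  FleetOne: 0.072 × 0.075 = 0.0054
  QuickShip: 0.058 × 0.025 = 0.00145
  Orbit: 0.668 × 0.1075 = 0.07181
Total = 0.081892.
P(NorthLine | misrouted) = 0.003232/0.081892 ≈ 0.0395
P(FleetOne | misrouted) = 0.0054/0.081892 ≈ 0.0659
P(QuickShip | misrouted) = 0.00145/0.081892 ≈ 0.0177
P(Orbit | misrouted) = 0.07181/0.081892 ≈ 0.8769
(Check: 0.0395+0.0659+0.0177+0.8769 = 1.0000.)

NorthLine 0.0395, FleetOne 0.0659, QuickShip 0.0177, Orbit 0.8769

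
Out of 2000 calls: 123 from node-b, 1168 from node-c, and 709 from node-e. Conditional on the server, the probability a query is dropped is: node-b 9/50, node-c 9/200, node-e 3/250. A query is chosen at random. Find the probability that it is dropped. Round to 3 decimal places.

0.042

By Bayes' rule, posterior ∝ prior × likelihood:
  node-b: 0.0615 × 0.18 = 0.01107
  node-c: 0.584 × 0.045 = 0.02628
  node-e: 0.3545 × 0.012 = 0.004254
P(dropped) = 0.01107 + 0.02628 + 0.004254 = 0.041604 → 0.042.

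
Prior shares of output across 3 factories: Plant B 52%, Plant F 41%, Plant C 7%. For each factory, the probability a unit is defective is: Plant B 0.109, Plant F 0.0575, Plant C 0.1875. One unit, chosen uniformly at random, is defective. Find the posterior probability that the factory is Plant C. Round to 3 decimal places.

0.141

Compute prior × likelihood for every hypothesis:
  Plant B: 0.52 × 0.109 = 0.05668
  Plant F: 0.41 × 0.0575 = 0.023575
  Plant C: 0.07 × 0.1875 = 0.013125
Total = 0.09338.
P(Plant C | evidence) = 0.013125 / 0.09338 ≈ 0.141.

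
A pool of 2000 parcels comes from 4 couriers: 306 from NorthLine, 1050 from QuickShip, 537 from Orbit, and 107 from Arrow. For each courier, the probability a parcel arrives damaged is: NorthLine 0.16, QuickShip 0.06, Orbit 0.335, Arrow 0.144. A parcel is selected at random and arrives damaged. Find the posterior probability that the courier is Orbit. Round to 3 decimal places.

0.585

Compute prior × likelihood for every hypothesis:
  NorthLine: 0.153 × 0.16 = 0.02448
  QuickShip: 0.525 × 0.06 = 0.0315
  Orbit: 0.2685 × 0.335 = 0.0899475
  Arrow: 0.0535 × 0.144 = 0.007704
Total = 0.1536315.
P(Orbit | evidence) = 0.0899475 / 0.1536315 ≈ 0.585.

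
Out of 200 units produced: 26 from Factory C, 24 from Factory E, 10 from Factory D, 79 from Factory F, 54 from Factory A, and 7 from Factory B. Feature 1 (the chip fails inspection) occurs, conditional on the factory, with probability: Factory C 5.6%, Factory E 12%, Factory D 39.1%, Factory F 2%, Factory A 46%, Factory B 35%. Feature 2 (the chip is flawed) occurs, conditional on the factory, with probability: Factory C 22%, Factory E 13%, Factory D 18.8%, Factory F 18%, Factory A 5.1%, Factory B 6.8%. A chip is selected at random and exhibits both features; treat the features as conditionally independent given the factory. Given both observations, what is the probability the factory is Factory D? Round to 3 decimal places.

Unnormalized posteriors (prior × likelihood):
  Factory C: 0.13 × 0.056 × 0.22 = 0.0016016
  Factory E: 0.12 × 0.12 × 0.13 = 0.001872
  Factory D: 0.05 × 0.391 × 0.188 = 0.0036754
  Factory F: 0.395 × 0.02 × 0.18 = 0.001422
  Factory A: 0.27 × 0.46 × 0.051 = 0.0063342
  Factory B: 0.035 × 0.35 × 0.068 = 0.000833
Total = 0.0157382.
P(Factory D | evidence) = 0.0036754 / 0.0157382 ≈ 0.234.

0.234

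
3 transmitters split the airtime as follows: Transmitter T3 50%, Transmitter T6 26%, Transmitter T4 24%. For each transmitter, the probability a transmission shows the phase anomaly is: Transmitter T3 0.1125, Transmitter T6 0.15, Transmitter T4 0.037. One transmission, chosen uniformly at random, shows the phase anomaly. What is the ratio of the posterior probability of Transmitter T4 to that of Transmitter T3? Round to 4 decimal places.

0.1579

Compute prior × likelihood for every hypothesis:
  Transmitter T3: 0.5 × 0.1125 = 0.05625
  Transmitter T6: 0.26 × 0.15 = 0.039
  Transmitter T4: 0.24 × 0.037 = 0.00888
Normalizing constant = 0.10413.
The ratio is 0.00888 / 0.05625 (the normalizer cancels) = 0.1579.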